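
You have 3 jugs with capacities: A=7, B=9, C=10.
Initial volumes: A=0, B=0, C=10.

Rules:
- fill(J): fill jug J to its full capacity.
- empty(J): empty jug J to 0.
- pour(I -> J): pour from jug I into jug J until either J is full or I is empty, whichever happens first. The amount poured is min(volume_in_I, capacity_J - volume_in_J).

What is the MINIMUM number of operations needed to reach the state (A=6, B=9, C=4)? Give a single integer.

Answer: 7

Derivation:
BFS from (A=0, B=0, C=10). One shortest path:
  1. pour(C -> B) -> (A=0 B=9 C=1)
  2. pour(C -> A) -> (A=1 B=9 C=0)
  3. pour(B -> C) -> (A=1 B=0 C=9)
  4. fill(B) -> (A=1 B=9 C=9)
  5. pour(B -> A) -> (A=7 B=3 C=9)
  6. pour(A -> C) -> (A=6 B=3 C=10)
  7. pour(C -> B) -> (A=6 B=9 C=4)
Reached target in 7 moves.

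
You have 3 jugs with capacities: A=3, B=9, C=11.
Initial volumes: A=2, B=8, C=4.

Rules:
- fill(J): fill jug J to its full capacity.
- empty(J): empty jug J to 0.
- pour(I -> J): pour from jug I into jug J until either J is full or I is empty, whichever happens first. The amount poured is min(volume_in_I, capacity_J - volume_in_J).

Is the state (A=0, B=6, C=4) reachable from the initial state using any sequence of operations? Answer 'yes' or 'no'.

BFS from (A=2, B=8, C=4):
  1. empty(A) -> (A=0 B=8 C=4)
  2. fill(B) -> (A=0 B=9 C=4)
  3. pour(B -> A) -> (A=3 B=6 C=4)
  4. empty(A) -> (A=0 B=6 C=4)
Target reached → yes.

Answer: yes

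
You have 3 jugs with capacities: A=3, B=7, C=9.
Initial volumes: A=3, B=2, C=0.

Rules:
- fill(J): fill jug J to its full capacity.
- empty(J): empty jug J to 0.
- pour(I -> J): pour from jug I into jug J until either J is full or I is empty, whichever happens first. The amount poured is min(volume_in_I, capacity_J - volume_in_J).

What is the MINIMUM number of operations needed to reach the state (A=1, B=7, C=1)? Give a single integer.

Answer: 8

Derivation:
BFS from (A=3, B=2, C=0). One shortest path:
  1. pour(A -> C) -> (A=0 B=2 C=3)
  2. pour(B -> A) -> (A=2 B=0 C=3)
  3. fill(B) -> (A=2 B=7 C=3)
  4. pour(B -> C) -> (A=2 B=1 C=9)
  5. pour(C -> A) -> (A=3 B=1 C=8)
  6. empty(A) -> (A=0 B=1 C=8)
  7. pour(B -> A) -> (A=1 B=0 C=8)
  8. pour(C -> B) -> (A=1 B=7 C=1)
Reached target in 8 moves.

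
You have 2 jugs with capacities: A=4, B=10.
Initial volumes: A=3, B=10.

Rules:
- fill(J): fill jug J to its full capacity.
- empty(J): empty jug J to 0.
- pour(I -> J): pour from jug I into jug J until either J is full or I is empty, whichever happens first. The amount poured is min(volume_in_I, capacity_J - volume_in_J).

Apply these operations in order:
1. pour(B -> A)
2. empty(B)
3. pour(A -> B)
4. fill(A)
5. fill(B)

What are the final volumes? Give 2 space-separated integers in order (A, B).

Step 1: pour(B -> A) -> (A=4 B=9)
Step 2: empty(B) -> (A=4 B=0)
Step 3: pour(A -> B) -> (A=0 B=4)
Step 4: fill(A) -> (A=4 B=4)
Step 5: fill(B) -> (A=4 B=10)

Answer: 4 10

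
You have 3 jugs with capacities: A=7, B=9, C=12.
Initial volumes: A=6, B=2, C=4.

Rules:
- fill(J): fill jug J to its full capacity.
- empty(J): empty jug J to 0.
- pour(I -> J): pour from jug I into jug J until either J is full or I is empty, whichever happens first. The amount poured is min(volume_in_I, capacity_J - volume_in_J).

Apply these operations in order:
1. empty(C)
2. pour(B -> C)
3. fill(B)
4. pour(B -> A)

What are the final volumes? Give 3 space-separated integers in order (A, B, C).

Answer: 7 8 2

Derivation:
Step 1: empty(C) -> (A=6 B=2 C=0)
Step 2: pour(B -> C) -> (A=6 B=0 C=2)
Step 3: fill(B) -> (A=6 B=9 C=2)
Step 4: pour(B -> A) -> (A=7 B=8 C=2)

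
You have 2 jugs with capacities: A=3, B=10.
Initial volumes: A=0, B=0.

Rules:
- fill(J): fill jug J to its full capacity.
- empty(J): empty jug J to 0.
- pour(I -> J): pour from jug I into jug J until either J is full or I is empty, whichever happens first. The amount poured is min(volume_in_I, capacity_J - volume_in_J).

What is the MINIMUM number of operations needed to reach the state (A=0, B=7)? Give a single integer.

Answer: 3

Derivation:
BFS from (A=0, B=0). One shortest path:
  1. fill(B) -> (A=0 B=10)
  2. pour(B -> A) -> (A=3 B=7)
  3. empty(A) -> (A=0 B=7)
Reached target in 3 moves.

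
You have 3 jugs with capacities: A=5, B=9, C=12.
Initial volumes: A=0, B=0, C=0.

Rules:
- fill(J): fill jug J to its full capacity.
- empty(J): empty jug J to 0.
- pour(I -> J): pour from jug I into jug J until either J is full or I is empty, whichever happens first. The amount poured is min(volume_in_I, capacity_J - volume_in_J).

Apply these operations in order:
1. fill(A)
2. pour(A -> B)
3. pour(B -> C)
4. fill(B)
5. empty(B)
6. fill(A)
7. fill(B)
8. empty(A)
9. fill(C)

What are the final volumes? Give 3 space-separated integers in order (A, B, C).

Step 1: fill(A) -> (A=5 B=0 C=0)
Step 2: pour(A -> B) -> (A=0 B=5 C=0)
Step 3: pour(B -> C) -> (A=0 B=0 C=5)
Step 4: fill(B) -> (A=0 B=9 C=5)
Step 5: empty(B) -> (A=0 B=0 C=5)
Step 6: fill(A) -> (A=5 B=0 C=5)
Step 7: fill(B) -> (A=5 B=9 C=5)
Step 8: empty(A) -> (A=0 B=9 C=5)
Step 9: fill(C) -> (A=0 B=9 C=12)

Answer: 0 9 12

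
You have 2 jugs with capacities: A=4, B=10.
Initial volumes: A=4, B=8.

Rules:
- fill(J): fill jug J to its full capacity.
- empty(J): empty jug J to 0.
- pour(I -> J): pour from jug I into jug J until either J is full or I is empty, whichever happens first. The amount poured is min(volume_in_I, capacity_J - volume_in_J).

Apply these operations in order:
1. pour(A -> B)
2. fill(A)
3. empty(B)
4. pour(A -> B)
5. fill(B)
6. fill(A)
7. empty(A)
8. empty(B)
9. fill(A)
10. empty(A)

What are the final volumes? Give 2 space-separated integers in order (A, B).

Answer: 0 0

Derivation:
Step 1: pour(A -> B) -> (A=2 B=10)
Step 2: fill(A) -> (A=4 B=10)
Step 3: empty(B) -> (A=4 B=0)
Step 4: pour(A -> B) -> (A=0 B=4)
Step 5: fill(B) -> (A=0 B=10)
Step 6: fill(A) -> (A=4 B=10)
Step 7: empty(A) -> (A=0 B=10)
Step 8: empty(B) -> (A=0 B=0)
Step 9: fill(A) -> (A=4 B=0)
Step 10: empty(A) -> (A=0 B=0)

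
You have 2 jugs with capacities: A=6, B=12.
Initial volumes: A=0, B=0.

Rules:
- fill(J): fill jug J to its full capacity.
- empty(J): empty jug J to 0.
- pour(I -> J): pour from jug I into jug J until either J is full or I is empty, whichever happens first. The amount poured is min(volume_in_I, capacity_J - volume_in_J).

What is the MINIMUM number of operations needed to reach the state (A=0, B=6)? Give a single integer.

Answer: 2

Derivation:
BFS from (A=0, B=0). One shortest path:
  1. fill(A) -> (A=6 B=0)
  2. pour(A -> B) -> (A=0 B=6)
Reached target in 2 moves.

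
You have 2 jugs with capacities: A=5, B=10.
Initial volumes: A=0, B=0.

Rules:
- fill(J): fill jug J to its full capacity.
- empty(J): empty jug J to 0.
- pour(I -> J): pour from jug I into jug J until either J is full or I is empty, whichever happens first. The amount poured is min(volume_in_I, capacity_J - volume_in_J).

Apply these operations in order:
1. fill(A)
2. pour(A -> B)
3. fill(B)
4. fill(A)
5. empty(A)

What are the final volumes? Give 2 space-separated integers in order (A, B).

Step 1: fill(A) -> (A=5 B=0)
Step 2: pour(A -> B) -> (A=0 B=5)
Step 3: fill(B) -> (A=0 B=10)
Step 4: fill(A) -> (A=5 B=10)
Step 5: empty(A) -> (A=0 B=10)

Answer: 0 10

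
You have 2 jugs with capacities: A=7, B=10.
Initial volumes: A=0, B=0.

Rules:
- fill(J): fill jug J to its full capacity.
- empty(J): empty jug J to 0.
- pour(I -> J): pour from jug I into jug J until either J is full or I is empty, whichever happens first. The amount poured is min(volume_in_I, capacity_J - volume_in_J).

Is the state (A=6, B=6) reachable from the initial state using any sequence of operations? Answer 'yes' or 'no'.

Answer: no

Derivation:
BFS explored all 34 reachable states.
Reachable set includes: (0,0), (0,1), (0,2), (0,3), (0,4), (0,5), (0,6), (0,7), (0,8), (0,9), (0,10), (1,0) ...
Target (A=6, B=6) not in reachable set → no.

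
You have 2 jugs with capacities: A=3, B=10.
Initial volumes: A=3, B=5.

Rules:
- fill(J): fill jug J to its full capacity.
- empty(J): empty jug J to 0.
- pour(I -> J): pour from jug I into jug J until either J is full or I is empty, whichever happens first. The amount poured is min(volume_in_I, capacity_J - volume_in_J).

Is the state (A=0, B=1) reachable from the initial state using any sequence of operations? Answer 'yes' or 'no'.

BFS from (A=3, B=5):
  1. pour(A -> B) -> (A=0 B=8)
  2. fill(A) -> (A=3 B=8)
  3. pour(A -> B) -> (A=1 B=10)
  4. empty(B) -> (A=1 B=0)
  5. pour(A -> B) -> (A=0 B=1)
Target reached → yes.

Answer: yes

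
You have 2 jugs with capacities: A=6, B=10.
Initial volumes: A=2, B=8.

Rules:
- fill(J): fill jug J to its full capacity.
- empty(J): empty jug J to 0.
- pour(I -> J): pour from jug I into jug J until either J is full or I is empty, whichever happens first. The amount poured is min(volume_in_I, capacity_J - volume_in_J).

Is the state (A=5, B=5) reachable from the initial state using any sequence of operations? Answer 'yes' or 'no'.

BFS explored all 17 reachable states.
Reachable set includes: (0,0), (0,2), (0,4), (0,6), (0,8), (0,10), (2,0), (2,8), (2,10), (4,0), (4,10), (6,0) ...
Target (A=5, B=5) not in reachable set → no.

Answer: no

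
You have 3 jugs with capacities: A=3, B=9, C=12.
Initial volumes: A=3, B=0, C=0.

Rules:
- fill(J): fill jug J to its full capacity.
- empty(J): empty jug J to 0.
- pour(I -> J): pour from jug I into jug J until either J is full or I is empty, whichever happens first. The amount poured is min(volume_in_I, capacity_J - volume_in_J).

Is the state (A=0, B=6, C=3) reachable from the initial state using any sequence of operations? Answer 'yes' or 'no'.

Answer: yes

Derivation:
BFS from (A=3, B=0, C=0):
  1. empty(A) -> (A=0 B=0 C=0)
  2. fill(B) -> (A=0 B=9 C=0)
  3. pour(B -> A) -> (A=3 B=6 C=0)
  4. pour(A -> C) -> (A=0 B=6 C=3)
Target reached → yes.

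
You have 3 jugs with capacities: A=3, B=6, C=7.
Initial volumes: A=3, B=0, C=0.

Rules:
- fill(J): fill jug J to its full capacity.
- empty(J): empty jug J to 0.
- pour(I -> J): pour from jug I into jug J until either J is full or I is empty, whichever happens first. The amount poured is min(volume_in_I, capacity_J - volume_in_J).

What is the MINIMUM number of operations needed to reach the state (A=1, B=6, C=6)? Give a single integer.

BFS from (A=3, B=0, C=0). One shortest path:
  1. empty(A) -> (A=0 B=0 C=0)
  2. fill(C) -> (A=0 B=0 C=7)
  3. pour(C -> B) -> (A=0 B=6 C=1)
  4. pour(C -> A) -> (A=1 B=6 C=0)
  5. pour(B -> C) -> (A=1 B=0 C=6)
  6. fill(B) -> (A=1 B=6 C=6)
Reached target in 6 moves.

Answer: 6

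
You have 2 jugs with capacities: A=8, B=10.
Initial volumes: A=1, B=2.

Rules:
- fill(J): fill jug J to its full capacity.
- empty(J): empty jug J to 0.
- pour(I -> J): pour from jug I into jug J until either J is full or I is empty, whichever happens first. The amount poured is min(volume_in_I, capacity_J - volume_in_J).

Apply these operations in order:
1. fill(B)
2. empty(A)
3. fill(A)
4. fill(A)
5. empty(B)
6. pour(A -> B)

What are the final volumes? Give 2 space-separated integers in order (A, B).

Step 1: fill(B) -> (A=1 B=10)
Step 2: empty(A) -> (A=0 B=10)
Step 3: fill(A) -> (A=8 B=10)
Step 4: fill(A) -> (A=8 B=10)
Step 5: empty(B) -> (A=8 B=0)
Step 6: pour(A -> B) -> (A=0 B=8)

Answer: 0 8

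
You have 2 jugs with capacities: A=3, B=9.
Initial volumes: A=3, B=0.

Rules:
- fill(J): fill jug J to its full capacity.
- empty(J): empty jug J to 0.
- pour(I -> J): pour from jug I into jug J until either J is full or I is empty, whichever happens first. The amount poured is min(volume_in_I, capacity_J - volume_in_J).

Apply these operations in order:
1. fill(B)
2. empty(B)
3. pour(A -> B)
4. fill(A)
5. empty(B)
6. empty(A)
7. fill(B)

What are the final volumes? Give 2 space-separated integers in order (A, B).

Step 1: fill(B) -> (A=3 B=9)
Step 2: empty(B) -> (A=3 B=0)
Step 3: pour(A -> B) -> (A=0 B=3)
Step 4: fill(A) -> (A=3 B=3)
Step 5: empty(B) -> (A=3 B=0)
Step 6: empty(A) -> (A=0 B=0)
Step 7: fill(B) -> (A=0 B=9)

Answer: 0 9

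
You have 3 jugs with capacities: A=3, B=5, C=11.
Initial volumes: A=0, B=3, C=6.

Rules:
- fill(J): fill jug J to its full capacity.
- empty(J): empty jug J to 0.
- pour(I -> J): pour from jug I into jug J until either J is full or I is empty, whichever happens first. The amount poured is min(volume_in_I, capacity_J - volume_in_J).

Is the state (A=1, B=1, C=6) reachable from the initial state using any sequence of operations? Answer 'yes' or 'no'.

Answer: no

Derivation:
BFS explored all 208 reachable states.
Reachable set includes: (0,0,0), (0,0,1), (0,0,2), (0,0,3), (0,0,4), (0,0,5), (0,0,6), (0,0,7), (0,0,8), (0,0,9), (0,0,10), (0,0,11) ...
Target (A=1, B=1, C=6) not in reachable set → no.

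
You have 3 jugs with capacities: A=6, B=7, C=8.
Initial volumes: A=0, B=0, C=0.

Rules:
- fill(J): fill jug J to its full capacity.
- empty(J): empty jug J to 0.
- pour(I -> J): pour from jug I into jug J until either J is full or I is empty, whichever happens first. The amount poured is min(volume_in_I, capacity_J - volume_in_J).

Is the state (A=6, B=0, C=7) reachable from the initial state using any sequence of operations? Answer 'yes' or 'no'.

Answer: yes

Derivation:
BFS from (A=0, B=0, C=0):
  1. fill(A) -> (A=6 B=0 C=0)
  2. fill(B) -> (A=6 B=7 C=0)
  3. pour(B -> C) -> (A=6 B=0 C=7)
Target reached → yes.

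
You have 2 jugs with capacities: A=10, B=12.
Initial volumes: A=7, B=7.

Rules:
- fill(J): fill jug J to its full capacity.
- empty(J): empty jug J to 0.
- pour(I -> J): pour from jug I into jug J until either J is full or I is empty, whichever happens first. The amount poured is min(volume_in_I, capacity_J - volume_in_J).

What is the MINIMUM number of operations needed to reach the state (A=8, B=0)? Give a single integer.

Answer: 6

Derivation:
BFS from (A=7, B=7). One shortest path:
  1. fill(A) -> (A=10 B=7)
  2. empty(B) -> (A=10 B=0)
  3. pour(A -> B) -> (A=0 B=10)
  4. fill(A) -> (A=10 B=10)
  5. pour(A -> B) -> (A=8 B=12)
  6. empty(B) -> (A=8 B=0)
Reached target in 6 moves.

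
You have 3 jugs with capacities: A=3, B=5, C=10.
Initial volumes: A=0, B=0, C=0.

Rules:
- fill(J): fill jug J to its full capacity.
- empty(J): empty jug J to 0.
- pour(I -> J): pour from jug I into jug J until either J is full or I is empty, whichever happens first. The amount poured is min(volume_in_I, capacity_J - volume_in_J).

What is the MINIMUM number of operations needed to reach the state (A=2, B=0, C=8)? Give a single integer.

Answer: 5

Derivation:
BFS from (A=0, B=0, C=0). One shortest path:
  1. fill(C) -> (A=0 B=0 C=10)
  2. pour(C -> B) -> (A=0 B=5 C=5)
  3. pour(B -> A) -> (A=3 B=2 C=5)
  4. pour(A -> C) -> (A=0 B=2 C=8)
  5. pour(B -> A) -> (A=2 B=0 C=8)
Reached target in 5 moves.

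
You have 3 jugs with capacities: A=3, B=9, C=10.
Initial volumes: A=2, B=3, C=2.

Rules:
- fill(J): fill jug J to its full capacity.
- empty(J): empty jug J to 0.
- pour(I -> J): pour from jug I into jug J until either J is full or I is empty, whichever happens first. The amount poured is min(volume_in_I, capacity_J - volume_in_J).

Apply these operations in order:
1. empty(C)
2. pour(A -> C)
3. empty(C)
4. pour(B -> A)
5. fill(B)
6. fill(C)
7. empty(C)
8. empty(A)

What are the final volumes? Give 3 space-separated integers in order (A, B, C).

Step 1: empty(C) -> (A=2 B=3 C=0)
Step 2: pour(A -> C) -> (A=0 B=3 C=2)
Step 3: empty(C) -> (A=0 B=3 C=0)
Step 4: pour(B -> A) -> (A=3 B=0 C=0)
Step 5: fill(B) -> (A=3 B=9 C=0)
Step 6: fill(C) -> (A=3 B=9 C=10)
Step 7: empty(C) -> (A=3 B=9 C=0)
Step 8: empty(A) -> (A=0 B=9 C=0)

Answer: 0 9 0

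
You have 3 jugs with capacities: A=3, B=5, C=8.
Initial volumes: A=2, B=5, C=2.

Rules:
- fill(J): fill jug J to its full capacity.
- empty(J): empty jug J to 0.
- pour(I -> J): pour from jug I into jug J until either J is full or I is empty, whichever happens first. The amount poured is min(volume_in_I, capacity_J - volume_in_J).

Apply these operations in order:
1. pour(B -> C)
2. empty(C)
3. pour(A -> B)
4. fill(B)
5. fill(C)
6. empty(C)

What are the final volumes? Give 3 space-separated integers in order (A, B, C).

Step 1: pour(B -> C) -> (A=2 B=0 C=7)
Step 2: empty(C) -> (A=2 B=0 C=0)
Step 3: pour(A -> B) -> (A=0 B=2 C=0)
Step 4: fill(B) -> (A=0 B=5 C=0)
Step 5: fill(C) -> (A=0 B=5 C=8)
Step 6: empty(C) -> (A=0 B=5 C=0)

Answer: 0 5 0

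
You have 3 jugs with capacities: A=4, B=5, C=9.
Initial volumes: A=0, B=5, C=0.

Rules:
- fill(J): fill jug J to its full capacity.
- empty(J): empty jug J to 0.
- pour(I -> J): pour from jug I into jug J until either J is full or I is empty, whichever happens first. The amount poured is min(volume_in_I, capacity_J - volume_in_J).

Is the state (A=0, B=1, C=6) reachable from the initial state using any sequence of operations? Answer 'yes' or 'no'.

Answer: yes

Derivation:
BFS from (A=0, B=5, C=0):
  1. pour(B -> A) -> (A=4 B=1 C=0)
  2. empty(A) -> (A=0 B=1 C=0)
  3. pour(B -> C) -> (A=0 B=0 C=1)
  4. fill(B) -> (A=0 B=5 C=1)
  5. pour(B -> C) -> (A=0 B=0 C=6)
  6. fill(B) -> (A=0 B=5 C=6)
  7. pour(B -> A) -> (A=4 B=1 C=6)
  8. empty(A) -> (A=0 B=1 C=6)
Target reached → yes.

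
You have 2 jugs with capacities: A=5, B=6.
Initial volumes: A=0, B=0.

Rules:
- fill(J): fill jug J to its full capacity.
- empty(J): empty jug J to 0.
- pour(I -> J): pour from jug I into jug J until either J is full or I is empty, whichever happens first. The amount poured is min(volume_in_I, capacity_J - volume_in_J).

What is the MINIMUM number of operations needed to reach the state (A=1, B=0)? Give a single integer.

BFS from (A=0, B=0). One shortest path:
  1. fill(B) -> (A=0 B=6)
  2. pour(B -> A) -> (A=5 B=1)
  3. empty(A) -> (A=0 B=1)
  4. pour(B -> A) -> (A=1 B=0)
Reached target in 4 moves.

Answer: 4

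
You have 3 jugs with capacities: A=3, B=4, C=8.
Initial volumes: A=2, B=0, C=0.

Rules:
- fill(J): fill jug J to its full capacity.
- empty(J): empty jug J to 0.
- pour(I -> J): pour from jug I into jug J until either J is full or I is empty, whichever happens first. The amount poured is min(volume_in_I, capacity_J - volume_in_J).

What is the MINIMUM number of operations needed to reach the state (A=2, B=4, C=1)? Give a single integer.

BFS from (A=2, B=0, C=0). One shortest path:
  1. fill(A) -> (A=3 B=0 C=0)
  2. fill(B) -> (A=3 B=4 C=0)
  3. pour(B -> C) -> (A=3 B=0 C=4)
  4. pour(A -> B) -> (A=0 B=3 C=4)
  5. pour(C -> A) -> (A=3 B=3 C=1)
  6. pour(A -> B) -> (A=2 B=4 C=1)
Reached target in 6 moves.

Answer: 6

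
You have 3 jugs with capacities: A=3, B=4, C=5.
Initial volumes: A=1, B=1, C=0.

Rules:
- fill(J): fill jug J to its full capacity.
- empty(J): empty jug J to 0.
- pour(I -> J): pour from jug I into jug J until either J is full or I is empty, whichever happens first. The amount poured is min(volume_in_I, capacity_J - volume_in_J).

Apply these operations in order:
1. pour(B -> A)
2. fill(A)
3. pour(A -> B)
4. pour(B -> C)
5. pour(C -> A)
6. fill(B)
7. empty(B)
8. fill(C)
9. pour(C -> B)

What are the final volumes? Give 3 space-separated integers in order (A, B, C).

Step 1: pour(B -> A) -> (A=2 B=0 C=0)
Step 2: fill(A) -> (A=3 B=0 C=0)
Step 3: pour(A -> B) -> (A=0 B=3 C=0)
Step 4: pour(B -> C) -> (A=0 B=0 C=3)
Step 5: pour(C -> A) -> (A=3 B=0 C=0)
Step 6: fill(B) -> (A=3 B=4 C=0)
Step 7: empty(B) -> (A=3 B=0 C=0)
Step 8: fill(C) -> (A=3 B=0 C=5)
Step 9: pour(C -> B) -> (A=3 B=4 C=1)

Answer: 3 4 1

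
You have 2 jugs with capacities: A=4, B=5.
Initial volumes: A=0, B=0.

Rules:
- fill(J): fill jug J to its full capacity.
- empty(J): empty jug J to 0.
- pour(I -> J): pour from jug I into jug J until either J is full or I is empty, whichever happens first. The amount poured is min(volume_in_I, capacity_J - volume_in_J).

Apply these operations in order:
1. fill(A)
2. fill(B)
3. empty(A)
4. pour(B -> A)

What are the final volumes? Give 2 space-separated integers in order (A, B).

Answer: 4 1

Derivation:
Step 1: fill(A) -> (A=4 B=0)
Step 2: fill(B) -> (A=4 B=5)
Step 3: empty(A) -> (A=0 B=5)
Step 4: pour(B -> A) -> (A=4 B=1)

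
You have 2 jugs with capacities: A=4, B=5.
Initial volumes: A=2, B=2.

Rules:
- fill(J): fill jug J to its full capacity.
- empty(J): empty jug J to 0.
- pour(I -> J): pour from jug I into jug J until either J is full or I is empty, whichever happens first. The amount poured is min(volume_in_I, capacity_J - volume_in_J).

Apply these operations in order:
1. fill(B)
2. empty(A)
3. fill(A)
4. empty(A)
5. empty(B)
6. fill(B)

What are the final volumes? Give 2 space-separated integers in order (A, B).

Answer: 0 5

Derivation:
Step 1: fill(B) -> (A=2 B=5)
Step 2: empty(A) -> (A=0 B=5)
Step 3: fill(A) -> (A=4 B=5)
Step 4: empty(A) -> (A=0 B=5)
Step 5: empty(B) -> (A=0 B=0)
Step 6: fill(B) -> (A=0 B=5)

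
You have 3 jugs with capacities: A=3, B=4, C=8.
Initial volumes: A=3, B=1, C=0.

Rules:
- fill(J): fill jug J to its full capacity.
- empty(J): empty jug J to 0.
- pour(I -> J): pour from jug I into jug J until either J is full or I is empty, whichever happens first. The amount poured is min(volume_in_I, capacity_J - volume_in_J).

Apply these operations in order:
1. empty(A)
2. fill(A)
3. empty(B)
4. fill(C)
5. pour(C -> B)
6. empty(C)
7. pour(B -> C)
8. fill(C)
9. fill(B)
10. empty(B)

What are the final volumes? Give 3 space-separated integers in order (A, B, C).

Step 1: empty(A) -> (A=0 B=1 C=0)
Step 2: fill(A) -> (A=3 B=1 C=0)
Step 3: empty(B) -> (A=3 B=0 C=0)
Step 4: fill(C) -> (A=3 B=0 C=8)
Step 5: pour(C -> B) -> (A=3 B=4 C=4)
Step 6: empty(C) -> (A=3 B=4 C=0)
Step 7: pour(B -> C) -> (A=3 B=0 C=4)
Step 8: fill(C) -> (A=3 B=0 C=8)
Step 9: fill(B) -> (A=3 B=4 C=8)
Step 10: empty(B) -> (A=3 B=0 C=8)

Answer: 3 0 8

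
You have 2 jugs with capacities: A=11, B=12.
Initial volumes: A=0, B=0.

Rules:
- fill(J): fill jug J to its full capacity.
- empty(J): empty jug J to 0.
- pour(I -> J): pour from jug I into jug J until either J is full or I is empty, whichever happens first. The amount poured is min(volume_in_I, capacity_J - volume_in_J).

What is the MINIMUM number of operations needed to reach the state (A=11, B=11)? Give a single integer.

Answer: 3

Derivation:
BFS from (A=0, B=0). One shortest path:
  1. fill(A) -> (A=11 B=0)
  2. pour(A -> B) -> (A=0 B=11)
  3. fill(A) -> (A=11 B=11)
Reached target in 3 moves.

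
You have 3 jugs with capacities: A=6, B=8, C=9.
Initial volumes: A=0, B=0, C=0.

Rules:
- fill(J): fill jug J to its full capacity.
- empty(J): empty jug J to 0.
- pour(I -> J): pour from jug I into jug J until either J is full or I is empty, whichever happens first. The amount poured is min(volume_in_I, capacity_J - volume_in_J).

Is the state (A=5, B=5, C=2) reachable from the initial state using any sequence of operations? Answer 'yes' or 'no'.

Answer: no

Derivation:
BFS explored all 350 reachable states.
Reachable set includes: (0,0,0), (0,0,1), (0,0,2), (0,0,3), (0,0,4), (0,0,5), (0,0,6), (0,0,7), (0,0,8), (0,0,9), (0,1,0), (0,1,1) ...
Target (A=5, B=5, C=2) not in reachable set → no.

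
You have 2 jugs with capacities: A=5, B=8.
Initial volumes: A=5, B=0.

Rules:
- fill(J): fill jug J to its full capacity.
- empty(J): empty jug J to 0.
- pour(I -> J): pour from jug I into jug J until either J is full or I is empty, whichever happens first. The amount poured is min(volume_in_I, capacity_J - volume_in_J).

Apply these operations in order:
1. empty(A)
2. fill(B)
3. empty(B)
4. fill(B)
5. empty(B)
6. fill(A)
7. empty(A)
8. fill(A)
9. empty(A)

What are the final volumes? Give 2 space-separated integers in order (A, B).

Step 1: empty(A) -> (A=0 B=0)
Step 2: fill(B) -> (A=0 B=8)
Step 3: empty(B) -> (A=0 B=0)
Step 4: fill(B) -> (A=0 B=8)
Step 5: empty(B) -> (A=0 B=0)
Step 6: fill(A) -> (A=5 B=0)
Step 7: empty(A) -> (A=0 B=0)
Step 8: fill(A) -> (A=5 B=0)
Step 9: empty(A) -> (A=0 B=0)

Answer: 0 0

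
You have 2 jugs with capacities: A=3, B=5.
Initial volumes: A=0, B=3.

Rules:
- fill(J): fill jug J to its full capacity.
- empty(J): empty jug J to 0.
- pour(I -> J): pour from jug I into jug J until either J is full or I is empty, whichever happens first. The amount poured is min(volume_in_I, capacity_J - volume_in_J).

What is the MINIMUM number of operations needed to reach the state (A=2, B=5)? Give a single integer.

Answer: 5

Derivation:
BFS from (A=0, B=3). One shortest path:
  1. fill(B) -> (A=0 B=5)
  2. pour(B -> A) -> (A=3 B=2)
  3. empty(A) -> (A=0 B=2)
  4. pour(B -> A) -> (A=2 B=0)
  5. fill(B) -> (A=2 B=5)
Reached target in 5 moves.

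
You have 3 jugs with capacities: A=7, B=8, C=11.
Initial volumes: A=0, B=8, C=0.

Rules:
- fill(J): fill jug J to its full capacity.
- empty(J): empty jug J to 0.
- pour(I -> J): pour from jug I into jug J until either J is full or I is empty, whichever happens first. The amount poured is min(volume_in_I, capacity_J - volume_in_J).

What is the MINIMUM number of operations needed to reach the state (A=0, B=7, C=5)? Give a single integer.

Answer: 6

Derivation:
BFS from (A=0, B=8, C=0). One shortest path:
  1. fill(C) -> (A=0 B=8 C=11)
  2. pour(B -> A) -> (A=7 B=1 C=11)
  3. empty(A) -> (A=0 B=1 C=11)
  4. pour(B -> A) -> (A=1 B=0 C=11)
  5. pour(C -> A) -> (A=7 B=0 C=5)
  6. pour(A -> B) -> (A=0 B=7 C=5)
Reached target in 6 moves.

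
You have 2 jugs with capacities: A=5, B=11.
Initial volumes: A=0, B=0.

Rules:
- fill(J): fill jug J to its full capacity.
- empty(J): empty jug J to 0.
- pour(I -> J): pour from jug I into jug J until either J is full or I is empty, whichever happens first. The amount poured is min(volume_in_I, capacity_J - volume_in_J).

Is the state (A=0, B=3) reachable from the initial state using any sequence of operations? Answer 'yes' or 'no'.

Answer: yes

Derivation:
BFS from (A=0, B=0):
  1. fill(A) -> (A=5 B=0)
  2. pour(A -> B) -> (A=0 B=5)
  3. fill(A) -> (A=5 B=5)
  4. pour(A -> B) -> (A=0 B=10)
  5. fill(A) -> (A=5 B=10)
  6. pour(A -> B) -> (A=4 B=11)
  7. empty(B) -> (A=4 B=0)
  8. pour(A -> B) -> (A=0 B=4)
  9. fill(A) -> (A=5 B=4)
  10. pour(A -> B) -> (A=0 B=9)
  11. fill(A) -> (A=5 B=9)
  12. pour(A -> B) -> (A=3 B=11)
  13. empty(B) -> (A=3 B=0)
  14. pour(A -> B) -> (A=0 B=3)
Target reached → yes.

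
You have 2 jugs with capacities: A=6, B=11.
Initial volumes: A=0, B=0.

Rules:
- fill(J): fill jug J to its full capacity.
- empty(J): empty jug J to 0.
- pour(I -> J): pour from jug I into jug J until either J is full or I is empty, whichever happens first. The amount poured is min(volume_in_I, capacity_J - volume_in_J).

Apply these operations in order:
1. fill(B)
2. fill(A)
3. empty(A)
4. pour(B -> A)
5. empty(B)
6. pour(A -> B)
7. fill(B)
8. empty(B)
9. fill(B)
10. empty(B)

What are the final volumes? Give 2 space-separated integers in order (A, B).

Answer: 0 0

Derivation:
Step 1: fill(B) -> (A=0 B=11)
Step 2: fill(A) -> (A=6 B=11)
Step 3: empty(A) -> (A=0 B=11)
Step 4: pour(B -> A) -> (A=6 B=5)
Step 5: empty(B) -> (A=6 B=0)
Step 6: pour(A -> B) -> (A=0 B=6)
Step 7: fill(B) -> (A=0 B=11)
Step 8: empty(B) -> (A=0 B=0)
Step 9: fill(B) -> (A=0 B=11)
Step 10: empty(B) -> (A=0 B=0)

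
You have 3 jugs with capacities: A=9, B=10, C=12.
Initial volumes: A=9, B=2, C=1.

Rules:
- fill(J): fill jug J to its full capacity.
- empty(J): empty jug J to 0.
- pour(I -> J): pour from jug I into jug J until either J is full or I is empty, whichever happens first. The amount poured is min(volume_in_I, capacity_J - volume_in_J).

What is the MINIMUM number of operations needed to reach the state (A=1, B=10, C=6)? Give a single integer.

Answer: 8

Derivation:
BFS from (A=9, B=2, C=1). One shortest path:
  1. empty(A) -> (A=0 B=2 C=1)
  2. fill(C) -> (A=0 B=2 C=12)
  3. pour(C -> A) -> (A=9 B=2 C=3)
  4. empty(A) -> (A=0 B=2 C=3)
  5. pour(C -> A) -> (A=3 B=2 C=0)
  6. fill(C) -> (A=3 B=2 C=12)
  7. pour(C -> A) -> (A=9 B=2 C=6)
  8. pour(A -> B) -> (A=1 B=10 C=6)
Reached target in 8 moves.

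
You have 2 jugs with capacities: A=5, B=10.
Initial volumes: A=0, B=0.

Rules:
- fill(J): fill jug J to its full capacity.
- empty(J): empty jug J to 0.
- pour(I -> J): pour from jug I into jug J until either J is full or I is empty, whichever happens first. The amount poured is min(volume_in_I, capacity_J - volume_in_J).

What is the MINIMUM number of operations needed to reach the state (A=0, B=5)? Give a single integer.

BFS from (A=0, B=0). One shortest path:
  1. fill(A) -> (A=5 B=0)
  2. pour(A -> B) -> (A=0 B=5)
Reached target in 2 moves.

Answer: 2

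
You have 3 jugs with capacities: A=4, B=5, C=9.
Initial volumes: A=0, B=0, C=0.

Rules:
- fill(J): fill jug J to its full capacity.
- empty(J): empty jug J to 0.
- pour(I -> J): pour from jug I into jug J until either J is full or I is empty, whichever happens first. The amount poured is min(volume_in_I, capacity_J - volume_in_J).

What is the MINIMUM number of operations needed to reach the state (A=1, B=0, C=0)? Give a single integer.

Answer: 4

Derivation:
BFS from (A=0, B=0, C=0). One shortest path:
  1. fill(B) -> (A=0 B=5 C=0)
  2. pour(B -> A) -> (A=4 B=1 C=0)
  3. empty(A) -> (A=0 B=1 C=0)
  4. pour(B -> A) -> (A=1 B=0 C=0)
Reached target in 4 moves.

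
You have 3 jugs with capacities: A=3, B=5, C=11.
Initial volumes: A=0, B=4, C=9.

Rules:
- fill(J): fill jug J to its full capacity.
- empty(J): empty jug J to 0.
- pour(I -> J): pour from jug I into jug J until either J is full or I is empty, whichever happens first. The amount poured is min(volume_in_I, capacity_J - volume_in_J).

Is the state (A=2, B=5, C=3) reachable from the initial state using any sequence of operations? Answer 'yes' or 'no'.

Answer: yes

Derivation:
BFS from (A=0, B=4, C=9):
  1. pour(C -> A) -> (A=3 B=4 C=6)
  2. empty(A) -> (A=0 B=4 C=6)
  3. pour(C -> A) -> (A=3 B=4 C=3)
  4. pour(A -> B) -> (A=2 B=5 C=3)
Target reached → yes.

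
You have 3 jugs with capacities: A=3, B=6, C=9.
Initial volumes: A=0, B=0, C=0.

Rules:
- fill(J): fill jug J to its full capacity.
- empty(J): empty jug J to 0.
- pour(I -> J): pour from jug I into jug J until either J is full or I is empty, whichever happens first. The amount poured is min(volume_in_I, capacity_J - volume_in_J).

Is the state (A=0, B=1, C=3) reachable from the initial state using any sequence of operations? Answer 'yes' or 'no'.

Answer: no

Derivation:
BFS explored all 24 reachable states.
Reachable set includes: (0,0,0), (0,0,3), (0,0,6), (0,0,9), (0,3,0), (0,3,3), (0,3,6), (0,3,9), (0,6,0), (0,6,3), (0,6,6), (0,6,9) ...
Target (A=0, B=1, C=3) not in reachable set → no.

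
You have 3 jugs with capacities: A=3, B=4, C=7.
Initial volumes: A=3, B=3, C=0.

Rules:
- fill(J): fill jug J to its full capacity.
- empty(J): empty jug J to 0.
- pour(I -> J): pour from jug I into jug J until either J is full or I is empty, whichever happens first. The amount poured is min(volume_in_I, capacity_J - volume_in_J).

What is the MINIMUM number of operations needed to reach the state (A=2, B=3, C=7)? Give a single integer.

BFS from (A=3, B=3, C=0). One shortest path:
  1. pour(A -> C) -> (A=0 B=3 C=3)
  2. fill(A) -> (A=3 B=3 C=3)
  3. pour(A -> C) -> (A=0 B=3 C=6)
  4. fill(A) -> (A=3 B=3 C=6)
  5. pour(A -> C) -> (A=2 B=3 C=7)
Reached target in 5 moves.

Answer: 5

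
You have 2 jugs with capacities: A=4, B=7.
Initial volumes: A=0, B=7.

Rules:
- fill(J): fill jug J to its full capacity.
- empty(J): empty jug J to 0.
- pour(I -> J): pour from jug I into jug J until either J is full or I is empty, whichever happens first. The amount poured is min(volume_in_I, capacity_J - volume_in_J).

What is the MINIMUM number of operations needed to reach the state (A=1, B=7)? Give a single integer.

BFS from (A=0, B=7). One shortest path:
  1. fill(A) -> (A=4 B=7)
  2. empty(B) -> (A=4 B=0)
  3. pour(A -> B) -> (A=0 B=4)
  4. fill(A) -> (A=4 B=4)
  5. pour(A -> B) -> (A=1 B=7)
Reached target in 5 moves.

Answer: 5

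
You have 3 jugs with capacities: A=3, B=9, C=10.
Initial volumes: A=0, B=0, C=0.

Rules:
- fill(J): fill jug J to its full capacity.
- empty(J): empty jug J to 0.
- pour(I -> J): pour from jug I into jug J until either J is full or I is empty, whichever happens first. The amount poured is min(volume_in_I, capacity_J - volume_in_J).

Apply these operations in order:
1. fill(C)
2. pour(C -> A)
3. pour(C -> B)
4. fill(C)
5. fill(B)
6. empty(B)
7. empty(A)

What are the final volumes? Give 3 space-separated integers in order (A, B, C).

Answer: 0 0 10

Derivation:
Step 1: fill(C) -> (A=0 B=0 C=10)
Step 2: pour(C -> A) -> (A=3 B=0 C=7)
Step 3: pour(C -> B) -> (A=3 B=7 C=0)
Step 4: fill(C) -> (A=3 B=7 C=10)
Step 5: fill(B) -> (A=3 B=9 C=10)
Step 6: empty(B) -> (A=3 B=0 C=10)
Step 7: empty(A) -> (A=0 B=0 C=10)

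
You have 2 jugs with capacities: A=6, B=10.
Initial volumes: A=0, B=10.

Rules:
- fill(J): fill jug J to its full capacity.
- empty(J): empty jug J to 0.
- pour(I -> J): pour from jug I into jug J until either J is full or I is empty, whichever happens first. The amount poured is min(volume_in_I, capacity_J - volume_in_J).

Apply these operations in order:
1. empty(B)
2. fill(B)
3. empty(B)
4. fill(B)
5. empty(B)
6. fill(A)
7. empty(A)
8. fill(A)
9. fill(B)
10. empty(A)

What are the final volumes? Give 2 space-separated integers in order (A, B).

Step 1: empty(B) -> (A=0 B=0)
Step 2: fill(B) -> (A=0 B=10)
Step 3: empty(B) -> (A=0 B=0)
Step 4: fill(B) -> (A=0 B=10)
Step 5: empty(B) -> (A=0 B=0)
Step 6: fill(A) -> (A=6 B=0)
Step 7: empty(A) -> (A=0 B=0)
Step 8: fill(A) -> (A=6 B=0)
Step 9: fill(B) -> (A=6 B=10)
Step 10: empty(A) -> (A=0 B=10)

Answer: 0 10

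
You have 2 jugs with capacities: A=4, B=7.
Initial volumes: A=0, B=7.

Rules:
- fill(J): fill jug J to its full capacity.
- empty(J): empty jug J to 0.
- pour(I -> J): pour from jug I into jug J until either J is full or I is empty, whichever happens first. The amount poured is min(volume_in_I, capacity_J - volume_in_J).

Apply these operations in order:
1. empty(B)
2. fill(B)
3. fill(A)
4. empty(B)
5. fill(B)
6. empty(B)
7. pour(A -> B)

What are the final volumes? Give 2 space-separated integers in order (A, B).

Answer: 0 4

Derivation:
Step 1: empty(B) -> (A=0 B=0)
Step 2: fill(B) -> (A=0 B=7)
Step 3: fill(A) -> (A=4 B=7)
Step 4: empty(B) -> (A=4 B=0)
Step 5: fill(B) -> (A=4 B=7)
Step 6: empty(B) -> (A=4 B=0)
Step 7: pour(A -> B) -> (A=0 B=4)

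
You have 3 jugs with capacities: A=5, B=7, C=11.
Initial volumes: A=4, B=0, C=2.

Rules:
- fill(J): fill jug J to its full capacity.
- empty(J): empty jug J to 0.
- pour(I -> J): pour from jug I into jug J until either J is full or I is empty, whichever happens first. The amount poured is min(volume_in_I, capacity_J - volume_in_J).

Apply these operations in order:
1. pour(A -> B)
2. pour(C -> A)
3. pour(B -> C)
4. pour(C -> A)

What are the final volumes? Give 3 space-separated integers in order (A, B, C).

Step 1: pour(A -> B) -> (A=0 B=4 C=2)
Step 2: pour(C -> A) -> (A=2 B=4 C=0)
Step 3: pour(B -> C) -> (A=2 B=0 C=4)
Step 4: pour(C -> A) -> (A=5 B=0 C=1)

Answer: 5 0 1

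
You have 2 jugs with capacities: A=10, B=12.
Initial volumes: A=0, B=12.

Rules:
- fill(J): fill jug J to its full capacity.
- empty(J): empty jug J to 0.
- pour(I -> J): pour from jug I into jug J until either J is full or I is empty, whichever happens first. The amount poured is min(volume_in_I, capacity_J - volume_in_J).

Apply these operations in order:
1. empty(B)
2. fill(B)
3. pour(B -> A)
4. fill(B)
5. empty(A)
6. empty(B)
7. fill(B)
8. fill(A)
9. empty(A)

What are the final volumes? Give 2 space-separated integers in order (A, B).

Answer: 0 12

Derivation:
Step 1: empty(B) -> (A=0 B=0)
Step 2: fill(B) -> (A=0 B=12)
Step 3: pour(B -> A) -> (A=10 B=2)
Step 4: fill(B) -> (A=10 B=12)
Step 5: empty(A) -> (A=0 B=12)
Step 6: empty(B) -> (A=0 B=0)
Step 7: fill(B) -> (A=0 B=12)
Step 8: fill(A) -> (A=10 B=12)
Step 9: empty(A) -> (A=0 B=12)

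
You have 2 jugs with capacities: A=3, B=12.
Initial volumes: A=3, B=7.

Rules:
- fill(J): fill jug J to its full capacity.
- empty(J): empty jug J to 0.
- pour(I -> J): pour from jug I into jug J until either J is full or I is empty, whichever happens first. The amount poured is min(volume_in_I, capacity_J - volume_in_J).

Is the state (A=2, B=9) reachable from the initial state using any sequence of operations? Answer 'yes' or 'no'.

Answer: no

Derivation:
BFS explored all 20 reachable states.
Reachable set includes: (0,0), (0,1), (0,3), (0,4), (0,6), (0,7), (0,9), (0,10), (0,12), (1,0), (1,12), (3,0) ...
Target (A=2, B=9) not in reachable set → no.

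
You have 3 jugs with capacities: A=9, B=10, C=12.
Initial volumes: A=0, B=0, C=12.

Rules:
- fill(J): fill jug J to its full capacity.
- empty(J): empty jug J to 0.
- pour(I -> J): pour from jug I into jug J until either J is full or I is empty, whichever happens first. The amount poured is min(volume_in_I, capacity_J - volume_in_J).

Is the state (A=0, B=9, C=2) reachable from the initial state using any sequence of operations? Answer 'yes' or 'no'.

Answer: yes

Derivation:
BFS from (A=0, B=0, C=12):
  1. fill(A) -> (A=9 B=0 C=12)
  2. pour(C -> B) -> (A=9 B=10 C=2)
  3. empty(B) -> (A=9 B=0 C=2)
  4. pour(A -> B) -> (A=0 B=9 C=2)
Target reached → yes.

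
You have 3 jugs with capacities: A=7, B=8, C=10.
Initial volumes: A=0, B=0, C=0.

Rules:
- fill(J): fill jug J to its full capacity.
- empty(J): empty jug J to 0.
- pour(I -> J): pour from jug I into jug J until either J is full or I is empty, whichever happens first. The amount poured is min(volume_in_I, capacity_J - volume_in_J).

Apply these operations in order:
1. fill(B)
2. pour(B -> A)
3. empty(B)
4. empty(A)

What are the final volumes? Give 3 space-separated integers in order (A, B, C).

Step 1: fill(B) -> (A=0 B=8 C=0)
Step 2: pour(B -> A) -> (A=7 B=1 C=0)
Step 3: empty(B) -> (A=7 B=0 C=0)
Step 4: empty(A) -> (A=0 B=0 C=0)

Answer: 0 0 0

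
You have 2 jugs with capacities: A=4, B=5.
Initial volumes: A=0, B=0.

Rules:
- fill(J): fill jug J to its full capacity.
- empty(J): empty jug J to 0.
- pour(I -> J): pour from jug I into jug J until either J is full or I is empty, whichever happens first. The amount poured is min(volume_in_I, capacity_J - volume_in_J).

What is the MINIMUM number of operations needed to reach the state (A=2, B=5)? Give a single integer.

BFS from (A=0, B=0). One shortest path:
  1. fill(A) -> (A=4 B=0)
  2. pour(A -> B) -> (A=0 B=4)
  3. fill(A) -> (A=4 B=4)
  4. pour(A -> B) -> (A=3 B=5)
  5. empty(B) -> (A=3 B=0)
  6. pour(A -> B) -> (A=0 B=3)
  7. fill(A) -> (A=4 B=3)
  8. pour(A -> B) -> (A=2 B=5)
Reached target in 8 moves.

Answer: 8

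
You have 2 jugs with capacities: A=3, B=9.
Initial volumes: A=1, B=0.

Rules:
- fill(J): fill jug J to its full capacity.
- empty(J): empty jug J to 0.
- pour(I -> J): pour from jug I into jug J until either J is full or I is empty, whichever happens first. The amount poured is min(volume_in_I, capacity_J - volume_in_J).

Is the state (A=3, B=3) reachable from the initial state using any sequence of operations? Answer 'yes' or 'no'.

BFS from (A=1, B=0):
  1. fill(A) -> (A=3 B=0)
  2. pour(A -> B) -> (A=0 B=3)
  3. fill(A) -> (A=3 B=3)
Target reached → yes.

Answer: yes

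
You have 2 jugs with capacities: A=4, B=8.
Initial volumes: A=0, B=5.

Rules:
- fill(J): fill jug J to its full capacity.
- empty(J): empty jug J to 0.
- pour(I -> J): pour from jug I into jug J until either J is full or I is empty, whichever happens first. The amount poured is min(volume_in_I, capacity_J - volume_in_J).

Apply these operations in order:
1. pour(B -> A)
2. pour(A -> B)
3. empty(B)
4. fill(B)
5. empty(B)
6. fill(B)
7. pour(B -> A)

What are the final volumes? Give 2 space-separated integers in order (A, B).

Step 1: pour(B -> A) -> (A=4 B=1)
Step 2: pour(A -> B) -> (A=0 B=5)
Step 3: empty(B) -> (A=0 B=0)
Step 4: fill(B) -> (A=0 B=8)
Step 5: empty(B) -> (A=0 B=0)
Step 6: fill(B) -> (A=0 B=8)
Step 7: pour(B -> A) -> (A=4 B=4)

Answer: 4 4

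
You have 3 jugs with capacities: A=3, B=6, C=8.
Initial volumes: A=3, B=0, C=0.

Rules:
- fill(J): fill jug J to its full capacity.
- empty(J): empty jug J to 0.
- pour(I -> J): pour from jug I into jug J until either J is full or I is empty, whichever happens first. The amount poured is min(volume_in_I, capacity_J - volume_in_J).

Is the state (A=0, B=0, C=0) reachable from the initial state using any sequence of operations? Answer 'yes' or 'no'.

Answer: yes

Derivation:
BFS from (A=3, B=0, C=0):
  1. empty(A) -> (A=0 B=0 C=0)
Target reached → yes.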